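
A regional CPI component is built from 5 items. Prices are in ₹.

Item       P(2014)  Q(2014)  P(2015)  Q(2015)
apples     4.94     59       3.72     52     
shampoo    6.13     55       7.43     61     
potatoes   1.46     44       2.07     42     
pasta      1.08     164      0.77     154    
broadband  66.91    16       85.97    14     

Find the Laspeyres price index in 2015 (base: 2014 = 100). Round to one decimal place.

Laspeyres price index uses base-period quantities as weights.
ΣP(2015)·Q(2014) = 3.72×59 + 7.43×55 + 2.07×44 + 0.77×164 + 85.97×16 = 219.48 + 408.65 + 91.08 + 126.28 + 1375.52 = 2221.01
ΣP(2014)·Q(2014) = 4.94×59 + 6.13×55 + 1.46×44 + 1.08×164 + 66.91×16 = 291.46 + 337.15 + 64.24 + 177.12 + 1070.56 = 1940.53
Index = 2221.01 / 1940.53 × 100 = 114.4538

114.5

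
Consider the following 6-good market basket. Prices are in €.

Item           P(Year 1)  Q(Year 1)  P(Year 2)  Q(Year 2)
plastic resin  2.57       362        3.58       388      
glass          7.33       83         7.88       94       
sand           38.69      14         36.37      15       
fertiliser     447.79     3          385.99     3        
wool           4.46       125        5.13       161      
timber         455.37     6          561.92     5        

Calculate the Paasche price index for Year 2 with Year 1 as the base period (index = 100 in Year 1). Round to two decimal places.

113.08

Paasche price index uses current-period quantities as weights.
ΣP(Year 2)·Q(Year 2) = 3.58×388 + 7.88×94 + 36.37×15 + 385.99×3 + 5.13×161 + 561.92×5 = 1389.04 + 740.72 + 545.55 + 1157.97 + 825.93 + 2809.6 = 7468.81
ΣP(Year 1)·Q(Year 2) = 2.57×388 + 7.33×94 + 38.69×15 + 447.79×3 + 4.46×161 + 455.37×5 = 997.16 + 689.02 + 580.35 + 1343.37 + 718.06 + 2276.85 = 6604.81
Index = 7468.81 / 6604.81 × 100 = 113.0814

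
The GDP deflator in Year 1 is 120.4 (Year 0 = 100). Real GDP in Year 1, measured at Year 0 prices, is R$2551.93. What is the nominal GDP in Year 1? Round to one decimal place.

3072.5

Nominal = Real × (Index/100) = 2551.93 × (120.4/100)
        = 2551.93 × 1.204 = 3072.5237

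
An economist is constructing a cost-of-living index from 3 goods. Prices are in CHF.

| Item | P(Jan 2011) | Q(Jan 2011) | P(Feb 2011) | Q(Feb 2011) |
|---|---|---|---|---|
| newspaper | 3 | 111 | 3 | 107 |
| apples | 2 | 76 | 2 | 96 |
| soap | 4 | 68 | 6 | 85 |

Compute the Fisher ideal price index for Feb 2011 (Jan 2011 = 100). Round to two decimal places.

118.94

Laspeyres component (base-period weights):
ΣP(Feb 2011)Q(Jan 2011) = 3×111 + 2×76 + 6×68 = 333 + 152 + 408 = 893
ΣP(Jan 2011)Q(Jan 2011) = 3×111 + 2×76 + 4×68 = 333 + 152 + 272 = 757
L = 893 / 757 × 100 = 117.9657
Paasche component (current-period weights):
ΣP(Feb 2011)Q(Feb 2011) = 3×107 + 2×96 + 6×85 = 321 + 192 + 510 = 1023
ΣP(Jan 2011)Q(Feb 2011) = 3×107 + 2×96 + 4×85 = 321 + 192 + 340 = 853
P = 1023 / 853 × 100 = 119.9297
Fisher = √(L × P) = √(117.9657 × 119.9297) = 118.9436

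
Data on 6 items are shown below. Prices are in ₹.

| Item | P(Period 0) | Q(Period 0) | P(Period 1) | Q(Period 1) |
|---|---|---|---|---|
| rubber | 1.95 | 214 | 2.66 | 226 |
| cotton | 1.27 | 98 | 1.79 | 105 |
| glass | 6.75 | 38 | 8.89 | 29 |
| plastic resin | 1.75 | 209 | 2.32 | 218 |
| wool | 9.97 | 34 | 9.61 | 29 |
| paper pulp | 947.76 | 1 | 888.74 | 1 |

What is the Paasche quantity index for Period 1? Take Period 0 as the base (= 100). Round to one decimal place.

Paasche quantity index uses current-period prices as weights.
ΣP(Period 1)·Q(Period 1) = 2.66×226 + 1.79×105 + 8.89×29 + 2.32×218 + 9.61×29 + 888.74×1 = 601.16 + 187.95 + 257.81 + 505.76 + 278.69 + 888.74 = 2720.11
ΣP(Period 1)·Q(Period 0) = 2.66×214 + 1.79×98 + 8.89×38 + 2.32×209 + 9.61×34 + 888.74×1 = 569.24 + 175.42 + 337.82 + 484.88 + 326.74 + 888.74 = 2782.84
Index = 2720.11 / 2782.84 × 100 = 97.7458

97.7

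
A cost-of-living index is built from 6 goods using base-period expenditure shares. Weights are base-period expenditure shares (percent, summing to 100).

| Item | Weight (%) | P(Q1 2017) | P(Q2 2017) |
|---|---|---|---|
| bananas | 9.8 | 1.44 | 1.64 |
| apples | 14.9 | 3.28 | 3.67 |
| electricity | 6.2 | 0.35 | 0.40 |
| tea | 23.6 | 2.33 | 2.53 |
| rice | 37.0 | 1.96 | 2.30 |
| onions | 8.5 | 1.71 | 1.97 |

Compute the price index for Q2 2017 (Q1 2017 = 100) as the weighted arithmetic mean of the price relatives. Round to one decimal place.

113.8

bananas: 9.8 × (1.64/1.44) = 9.8 × 1.138889 = 11.1611
apples: 14.9 × (3.67/3.28) = 14.9 × 1.118902 = 16.6716
electricity: 6.2 × (0.40/0.35) = 6.2 × 1.142857 = 7.0857
tea: 23.6 × (2.53/2.33) = 23.6 × 1.085837 = 25.6258
rice: 37.0 × (2.30/1.96) = 37.0 × 1.173469 = 43.4184
onions: 8.5 × (1.97/1.71) = 8.5 × 1.152047 = 9.7924
Index = Σ wᵢ·(p₁ᵢ/p₀ᵢ) = 11.1611 + 16.6716 + 7.0857 + 25.6258 + 43.4184 + 9.7924 = 113.7550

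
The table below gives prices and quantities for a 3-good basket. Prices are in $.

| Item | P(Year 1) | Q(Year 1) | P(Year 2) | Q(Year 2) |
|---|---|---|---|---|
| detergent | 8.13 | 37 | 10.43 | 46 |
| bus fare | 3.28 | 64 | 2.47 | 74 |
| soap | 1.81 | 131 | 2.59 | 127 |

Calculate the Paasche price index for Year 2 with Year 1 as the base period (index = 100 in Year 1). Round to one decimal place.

117.1

Paasche price index uses current-period quantities as weights.
ΣP(Year 2)·Q(Year 2) = 10.43×46 + 2.47×74 + 2.59×127 = 479.78 + 182.78 + 328.93 = 991.49
ΣP(Year 1)·Q(Year 2) = 8.13×46 + 3.28×74 + 1.81×127 = 373.98 + 242.72 + 229.87 = 846.57
Index = 991.49 / 846.57 × 100 = 117.1185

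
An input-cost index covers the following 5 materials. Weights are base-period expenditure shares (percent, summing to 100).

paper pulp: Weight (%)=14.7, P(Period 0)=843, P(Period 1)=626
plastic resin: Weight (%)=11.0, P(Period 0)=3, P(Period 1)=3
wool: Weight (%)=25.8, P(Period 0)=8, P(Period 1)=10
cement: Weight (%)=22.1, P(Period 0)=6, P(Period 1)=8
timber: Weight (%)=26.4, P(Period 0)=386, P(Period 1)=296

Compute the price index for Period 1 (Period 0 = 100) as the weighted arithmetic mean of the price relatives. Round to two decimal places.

paper pulp: 14.7 × (626/843) = 14.7 × 0.742586 = 10.9160
plastic resin: 11.0 × (3/3) = 11.0 × 1.000000 = 11.0000
wool: 25.8 × (10/8) = 25.8 × 1.250000 = 32.2500
cement: 22.1 × (8/6) = 22.1 × 1.333333 = 29.4667
timber: 26.4 × (296/386) = 26.4 × 0.766839 = 20.2446
Index = Σ wᵢ·(p₁ᵢ/p₀ᵢ) = 10.9160 + 11.0000 + 32.2500 + 29.4667 + 20.2446 = 103.8772

103.88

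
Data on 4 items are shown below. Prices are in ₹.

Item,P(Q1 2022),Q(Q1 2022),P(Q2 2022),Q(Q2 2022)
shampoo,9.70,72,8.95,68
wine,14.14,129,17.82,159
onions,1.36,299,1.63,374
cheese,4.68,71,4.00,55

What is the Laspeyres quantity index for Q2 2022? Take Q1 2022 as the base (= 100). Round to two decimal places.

Laspeyres quantity index uses base-period prices as weights.
ΣP(Q1 2022)·Q(Q2 2022) = 9.70×68 + 14.14×159 + 1.36×374 + 4.68×55 = 659.6 + 2248.26 + 508.64 + 257.4 = 3673.9
ΣP(Q1 2022)·Q(Q1 2022) = 9.70×72 + 14.14×129 + 1.36×299 + 4.68×71 = 698.4 + 1824.06 + 406.64 + 332.28 = 3261.38
Index = 3673.9 / 3261.38 × 100 = 112.6486

112.65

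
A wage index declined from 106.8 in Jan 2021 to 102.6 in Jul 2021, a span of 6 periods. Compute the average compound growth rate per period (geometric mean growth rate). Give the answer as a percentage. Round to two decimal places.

-0.67%

Growth factor = (102.6/106.8)^(1/6) = (0.960674)^(1/6) = 0.993336
Growth rate = 0.993336 − 1 = -0.006664 = -0.6664%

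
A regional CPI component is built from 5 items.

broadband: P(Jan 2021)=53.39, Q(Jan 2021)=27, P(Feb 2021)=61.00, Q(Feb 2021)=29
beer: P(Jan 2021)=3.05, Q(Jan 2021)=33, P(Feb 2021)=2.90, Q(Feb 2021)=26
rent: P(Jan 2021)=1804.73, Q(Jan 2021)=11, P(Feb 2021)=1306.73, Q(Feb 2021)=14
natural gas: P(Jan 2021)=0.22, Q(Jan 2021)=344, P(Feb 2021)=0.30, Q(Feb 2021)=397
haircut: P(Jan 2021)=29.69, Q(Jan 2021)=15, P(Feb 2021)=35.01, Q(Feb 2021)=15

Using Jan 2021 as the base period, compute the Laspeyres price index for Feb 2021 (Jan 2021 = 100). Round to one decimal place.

Laspeyres price index uses base-period quantities as weights.
ΣP(Feb 2021)·Q(Jan 2021) = 61.00×27 + 2.90×33 + 1306.73×11 + 0.30×344 + 35.01×15 = 1647 + 95.7 + 14374.03 + 103.2 + 525.15 = 16745.08
ΣP(Jan 2021)·Q(Jan 2021) = 53.39×27 + 3.05×33 + 1804.73×11 + 0.22×344 + 29.69×15 = 1441.53 + 100.65 + 19852.03 + 75.68 + 445.35 = 21915.24
Index = 16745.08 / 21915.24 × 100 = 76.4084

76.4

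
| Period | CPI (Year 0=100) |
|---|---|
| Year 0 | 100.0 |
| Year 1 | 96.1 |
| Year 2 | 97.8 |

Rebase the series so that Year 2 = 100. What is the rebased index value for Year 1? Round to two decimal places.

Rebased(Year 1) = 96.1 / 97.8 × 100 = 98.2618

98.26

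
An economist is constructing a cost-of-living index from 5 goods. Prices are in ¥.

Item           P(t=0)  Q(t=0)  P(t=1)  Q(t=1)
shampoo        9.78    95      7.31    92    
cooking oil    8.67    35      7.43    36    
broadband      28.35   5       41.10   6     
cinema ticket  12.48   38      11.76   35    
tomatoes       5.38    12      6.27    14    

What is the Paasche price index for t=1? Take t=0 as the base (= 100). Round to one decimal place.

89.0

Paasche price index uses current-period quantities as weights.
ΣP(t=1)·Q(t=1) = 7.31×92 + 7.43×36 + 41.10×6 + 11.76×35 + 6.27×14 = 672.52 + 267.48 + 246.6 + 411.6 + 87.78 = 1685.98
ΣP(t=0)·Q(t=1) = 9.78×92 + 8.67×36 + 28.35×6 + 12.48×35 + 5.38×14 = 899.76 + 312.12 + 170.1 + 436.8 + 75.32 = 1894.1
Index = 1685.98 / 1894.1 × 100 = 89.0122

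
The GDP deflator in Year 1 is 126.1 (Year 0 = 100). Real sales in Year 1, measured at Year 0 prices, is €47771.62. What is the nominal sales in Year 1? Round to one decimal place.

60240.0

Nominal = Real × (Index/100) = 47771.62 × (126.1/100)
        = 47771.62 × 1.261 = 60240.0128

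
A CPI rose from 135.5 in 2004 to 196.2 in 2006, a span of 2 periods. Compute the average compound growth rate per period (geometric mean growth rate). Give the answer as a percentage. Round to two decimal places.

20.33%

Growth factor = (196.2/135.5)^(1/2) = (1.447970)^(1/2) = 1.203316
Growth rate = 1.203316 − 1 = 0.203316 = 20.3316%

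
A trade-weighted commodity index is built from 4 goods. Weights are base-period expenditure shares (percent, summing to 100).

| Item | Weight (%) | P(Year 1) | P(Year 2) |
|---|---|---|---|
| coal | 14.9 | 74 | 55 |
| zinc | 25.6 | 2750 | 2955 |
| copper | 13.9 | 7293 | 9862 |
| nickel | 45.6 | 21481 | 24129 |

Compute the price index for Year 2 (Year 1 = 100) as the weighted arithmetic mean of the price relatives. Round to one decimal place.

coal: 14.9 × (55/74) = 14.9 × 0.743243 = 11.0743
zinc: 25.6 × (2955/2750) = 25.6 × 1.074545 = 27.5084
copper: 13.9 × (9862/7293) = 13.9 × 1.352256 = 18.7964
nickel: 45.6 × (24129/21481) = 45.6 × 1.123272 = 51.2212
Index = Σ wᵢ·(p₁ᵢ/p₀ᵢ) = 11.0743 + 27.5084 + 18.7964 + 51.2212 = 108.6002

108.6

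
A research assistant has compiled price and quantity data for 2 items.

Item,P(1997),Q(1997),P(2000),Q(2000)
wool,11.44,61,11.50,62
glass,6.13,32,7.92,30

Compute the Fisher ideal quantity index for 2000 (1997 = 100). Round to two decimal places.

99.73

Laspeyres component (base-period weights):
ΣP(1997)Q(2000) = 11.44×62 + 6.13×30 = 709.28 + 183.9 = 893.18
ΣP(1997)Q(1997) = 11.44×61 + 6.13×32 = 697.84 + 196.16 = 894
L = 893.18 / 894 × 100 = 99.9083
Paasche component (current-period weights):
ΣP(2000)Q(2000) = 11.50×62 + 7.92×30 = 713 + 237.6 = 950.6
ΣP(2000)Q(1997) = 11.50×61 + 7.92×32 = 701.5 + 253.44 = 954.94
P = 950.6 / 954.94 × 100 = 99.5455
Fisher = √(L × P) = √(99.9083 × 99.5455) = 99.7267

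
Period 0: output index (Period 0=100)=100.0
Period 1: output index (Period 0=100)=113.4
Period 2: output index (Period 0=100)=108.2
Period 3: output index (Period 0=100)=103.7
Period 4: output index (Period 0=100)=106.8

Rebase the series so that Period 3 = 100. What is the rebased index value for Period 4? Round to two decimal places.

Rebased(Period 4) = 106.8 / 103.7 × 100 = 102.9894

102.99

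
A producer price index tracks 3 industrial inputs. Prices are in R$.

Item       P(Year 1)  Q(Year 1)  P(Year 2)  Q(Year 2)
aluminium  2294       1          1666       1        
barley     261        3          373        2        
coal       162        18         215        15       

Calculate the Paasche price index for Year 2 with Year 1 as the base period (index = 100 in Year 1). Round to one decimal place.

107.5

Paasche price index uses current-period quantities as weights.
ΣP(Year 2)·Q(Year 2) = 1666×1 + 373×2 + 215×15 = 1666 + 746 + 3225 = 5637
ΣP(Year 1)·Q(Year 2) = 2294×1 + 261×2 + 162×15 = 2294 + 522 + 2430 = 5246
Index = 5637 / 5246 × 100 = 107.4533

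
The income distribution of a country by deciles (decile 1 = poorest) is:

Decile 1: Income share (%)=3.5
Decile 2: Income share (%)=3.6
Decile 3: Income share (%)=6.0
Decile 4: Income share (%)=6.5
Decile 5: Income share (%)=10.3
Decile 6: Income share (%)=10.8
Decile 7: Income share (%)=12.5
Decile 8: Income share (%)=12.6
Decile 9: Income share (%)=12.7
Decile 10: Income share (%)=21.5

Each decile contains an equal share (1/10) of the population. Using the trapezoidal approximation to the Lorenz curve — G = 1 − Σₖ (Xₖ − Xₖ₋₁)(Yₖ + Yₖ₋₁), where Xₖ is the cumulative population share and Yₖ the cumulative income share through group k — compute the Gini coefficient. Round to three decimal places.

Cumulative income shares Yₖ: 0.0350, 0.0710, 0.1310, 0.1960, 0.2990, 0.4070, 0.5320, 0.6580, 0.7850, 1.0000
Σ (Xₖ−Xₖ₋₁)(Yₖ+Yₖ₋₁) = (1/10)(0.0350+0.0000) + (1/10)(0.0710+0.0350) + (1/10)(0.1310+0.0710) + (1/10)(0.1960+0.1310) + (1/10)(0.2990+0.1960) + (1/10)(0.4070+0.2990) + (1/10)(0.5320+0.4070) + (1/10)(0.6580+0.5320) + (1/10)(0.7850+0.6580) + (1/10)(1.0000+0.7850)
  = 0.0035 + 0.0106 + 0.0202 + 0.0327 + 0.0495 + 0.0706 + 0.0939 + 0.1190 + 0.1443 + 0.1785 = 0.7228
G = 1 − 0.7228 = 0.2772

0.277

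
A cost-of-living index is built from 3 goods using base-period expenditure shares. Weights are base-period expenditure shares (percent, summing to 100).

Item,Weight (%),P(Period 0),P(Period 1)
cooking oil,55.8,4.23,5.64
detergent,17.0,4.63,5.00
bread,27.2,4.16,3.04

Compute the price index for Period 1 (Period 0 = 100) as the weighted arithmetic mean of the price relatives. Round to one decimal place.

112.6

cooking oil: 55.8 × (5.64/4.23) = 55.8 × 1.333333 = 74.4000
detergent: 17.0 × (5.00/4.63) = 17.0 × 1.079914 = 18.3585
bread: 27.2 × (3.04/4.16) = 27.2 × 0.730769 = 19.8769
Index = Σ wᵢ·(p₁ᵢ/p₀ᵢ) = 74.4000 + 18.3585 + 19.8769 = 112.6355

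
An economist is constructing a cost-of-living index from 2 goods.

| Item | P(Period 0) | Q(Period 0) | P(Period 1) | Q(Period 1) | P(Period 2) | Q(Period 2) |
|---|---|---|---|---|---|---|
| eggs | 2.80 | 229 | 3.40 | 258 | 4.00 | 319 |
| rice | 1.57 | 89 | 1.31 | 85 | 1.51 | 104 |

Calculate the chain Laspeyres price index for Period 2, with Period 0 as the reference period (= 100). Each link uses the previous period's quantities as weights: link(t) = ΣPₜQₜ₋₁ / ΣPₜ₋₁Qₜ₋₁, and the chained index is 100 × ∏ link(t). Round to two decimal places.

134.55

Link Period 0→Period 1:
ΣP(Period 1)Q(Period 0) = 3.40×229 + 1.31×89 = 778.6 + 116.59 = 895.19
ΣP(Period 0)Q(Period 0) = 2.80×229 + 1.57×89 = 641.2 + 139.73 = 780.93
link = 895.19/780.93 = 1.146313
Link Period 1→Period 2:
ΣP(Period 2)Q(Period 1) = 4.00×258 + 1.51×85 = 1032 + 128.35 = 1160.35
ΣP(Period 1)Q(Period 1) = 3.40×258 + 1.31×85 = 877.2 + 111.35 = 988.55
link = 1160.35/988.55 = 1.173790
Chained index = 100 × 1.146313 × 1.173790 = 134.5530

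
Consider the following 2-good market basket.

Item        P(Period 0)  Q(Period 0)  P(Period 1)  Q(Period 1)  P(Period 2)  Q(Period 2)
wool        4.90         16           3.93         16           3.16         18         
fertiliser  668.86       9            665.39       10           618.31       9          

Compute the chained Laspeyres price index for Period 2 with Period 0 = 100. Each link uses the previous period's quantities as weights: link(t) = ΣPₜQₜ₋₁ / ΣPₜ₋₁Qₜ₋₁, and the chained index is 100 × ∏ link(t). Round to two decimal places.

Link Period 0→Period 1:
ΣP(Period 1)Q(Period 0) = 3.93×16 + 665.39×9 = 62.88 + 5988.51 = 6051.39
ΣP(Period 0)Q(Period 0) = 4.90×16 + 668.86×9 = 78.4 + 6019.74 = 6098.14
link = 6051.39/6098.14 = 0.992334
Link Period 1→Period 2:
ΣP(Period 2)Q(Period 1) = 3.16×16 + 618.31×10 = 50.56 + 6183.1 = 6233.66
ΣP(Period 1)Q(Period 1) = 3.93×16 + 665.39×10 = 62.88 + 6653.9 = 6716.78
link = 6233.66/6716.78 = 0.928073
Chained index = 100 × 0.992334 × 0.928073 = 92.0958

92.10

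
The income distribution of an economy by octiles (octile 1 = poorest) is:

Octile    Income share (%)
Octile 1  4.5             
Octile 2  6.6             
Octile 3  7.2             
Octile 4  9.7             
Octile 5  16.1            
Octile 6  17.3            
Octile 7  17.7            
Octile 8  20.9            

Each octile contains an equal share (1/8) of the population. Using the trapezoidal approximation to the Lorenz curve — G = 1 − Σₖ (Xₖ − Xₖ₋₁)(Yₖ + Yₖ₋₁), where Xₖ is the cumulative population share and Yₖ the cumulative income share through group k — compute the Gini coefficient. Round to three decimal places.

Cumulative income shares Yₖ: 0.0450, 0.1110, 0.1830, 0.2800, 0.4410, 0.6140, 0.7910, 1.0000
Σ (Xₖ−Xₖ₋₁)(Yₖ+Yₖ₋₁) = (1/8)(0.0450+0.0000) + (1/8)(0.1110+0.0450) + (1/8)(0.1830+0.1110) + (1/8)(0.2800+0.1830) + (1/8)(0.4410+0.2800) + (1/8)(0.6140+0.4410) + (1/8)(0.7910+0.6140) + (1/8)(1.0000+0.7910)
  = 0.0056 + 0.0195 + 0.0367 + 0.0579 + 0.0901 + 0.1319 + 0.1756 + 0.2239 = 0.7412
G = 1 − 0.7412 = 0.2588

0.259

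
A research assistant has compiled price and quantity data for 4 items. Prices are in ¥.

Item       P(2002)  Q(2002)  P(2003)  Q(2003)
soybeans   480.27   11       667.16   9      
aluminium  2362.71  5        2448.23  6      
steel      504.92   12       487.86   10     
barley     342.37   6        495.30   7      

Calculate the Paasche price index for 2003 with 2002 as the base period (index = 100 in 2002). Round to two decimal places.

Paasche price index uses current-period quantities as weights.
ΣP(2003)·Q(2003) = 667.16×9 + 2448.23×6 + 487.86×10 + 495.30×7 = 6004.44 + 14689.38 + 4878.6 + 3467.1 = 29039.52
ΣP(2002)·Q(2003) = 480.27×9 + 2362.71×6 + 504.92×10 + 342.37×7 = 4322.43 + 14176.26 + 5049.2 + 2396.59 = 25944.48
Index = 29039.52 / 25944.48 × 100 = 111.9295

111.93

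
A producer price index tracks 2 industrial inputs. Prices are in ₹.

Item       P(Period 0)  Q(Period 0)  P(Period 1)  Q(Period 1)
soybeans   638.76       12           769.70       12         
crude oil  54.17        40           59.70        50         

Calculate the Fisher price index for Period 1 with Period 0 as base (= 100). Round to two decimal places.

Laspeyres component (base-period weights):
ΣP(Period 1)Q(Period 0) = 769.70×12 + 59.70×40 = 9236.4 + 2388 = 11624.4
ΣP(Period 0)Q(Period 0) = 638.76×12 + 54.17×40 = 7665.12 + 2166.8 = 9831.92
L = 11624.4 / 9831.92 × 100 = 118.2312
Paasche component (current-period weights):
ΣP(Period 1)Q(Period 1) = 769.70×12 + 59.70×50 = 9236.4 + 2985 = 12221.4
ΣP(Period 0)Q(Period 1) = 638.76×12 + 54.17×50 = 7665.12 + 2708.5 = 10373.62
P = 12221.4 / 10373.62 × 100 = 117.8123
Fisher = √(L × P) = √(118.2312 × 117.8123) = 118.0216

118.02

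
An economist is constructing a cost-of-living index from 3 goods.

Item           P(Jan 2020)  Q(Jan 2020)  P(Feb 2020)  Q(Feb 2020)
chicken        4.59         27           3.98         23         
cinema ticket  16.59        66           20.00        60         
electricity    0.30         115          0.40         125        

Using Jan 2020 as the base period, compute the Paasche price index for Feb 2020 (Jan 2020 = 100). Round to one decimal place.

Paasche price index uses current-period quantities as weights.
ΣP(Feb 2020)·Q(Feb 2020) = 3.98×23 + 20.00×60 + 0.40×125 = 91.54 + 1200 + 50 = 1341.54
ΣP(Jan 2020)·Q(Feb 2020) = 4.59×23 + 16.59×60 + 0.30×125 = 105.57 + 995.4 + 37.5 = 1138.47
Index = 1341.54 / 1138.47 × 100 = 117.8371

117.8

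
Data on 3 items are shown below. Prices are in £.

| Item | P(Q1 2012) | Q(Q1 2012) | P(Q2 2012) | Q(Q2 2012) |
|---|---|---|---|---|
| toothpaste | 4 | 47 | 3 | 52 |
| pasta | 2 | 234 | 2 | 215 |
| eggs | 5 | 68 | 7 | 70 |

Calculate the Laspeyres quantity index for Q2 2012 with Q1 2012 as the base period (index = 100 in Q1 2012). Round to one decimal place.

99.2

Laspeyres quantity index uses base-period prices as weights.
ΣP(Q1 2012)·Q(Q2 2012) = 4×52 + 2×215 + 5×70 = 208 + 430 + 350 = 988
ΣP(Q1 2012)·Q(Q1 2012) = 4×47 + 2×234 + 5×68 = 188 + 468 + 340 = 996
Index = 988 / 996 × 100 = 99.1968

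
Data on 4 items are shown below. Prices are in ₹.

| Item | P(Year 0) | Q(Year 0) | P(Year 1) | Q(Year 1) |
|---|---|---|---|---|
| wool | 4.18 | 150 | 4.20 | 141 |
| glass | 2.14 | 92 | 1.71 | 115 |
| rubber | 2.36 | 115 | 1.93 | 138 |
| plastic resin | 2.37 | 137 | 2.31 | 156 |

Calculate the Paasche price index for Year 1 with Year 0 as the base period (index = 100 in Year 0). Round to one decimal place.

Paasche price index uses current-period quantities as weights.
ΣP(Year 1)·Q(Year 1) = 4.20×141 + 1.71×115 + 1.93×138 + 2.31×156 = 592.2 + 196.65 + 266.34 + 360.36 = 1415.55
ΣP(Year 0)·Q(Year 1) = 4.18×141 + 2.14×115 + 2.36×138 + 2.37×156 = 589.38 + 246.1 + 325.68 + 369.72 = 1530.88
Index = 1415.55 / 1530.88 × 100 = 92.4664

92.5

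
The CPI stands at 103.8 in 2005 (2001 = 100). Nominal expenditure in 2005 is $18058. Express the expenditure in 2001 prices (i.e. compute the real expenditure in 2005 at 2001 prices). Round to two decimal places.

17396.92

Real = Nominal ÷ (Index/100) = 18058 ÷ (103.8/100)
     = 18058 ÷ 1.038 = 17396.9171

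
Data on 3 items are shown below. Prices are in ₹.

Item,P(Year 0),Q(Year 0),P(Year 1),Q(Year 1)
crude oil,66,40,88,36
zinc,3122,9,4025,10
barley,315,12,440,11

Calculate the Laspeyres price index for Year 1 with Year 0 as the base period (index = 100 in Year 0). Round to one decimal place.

Laspeyres price index uses base-period quantities as weights.
ΣP(Year 1)·Q(Year 0) = 88×40 + 4025×9 + 440×12 = 3520 + 36225 + 5280 = 45025
ΣP(Year 0)·Q(Year 0) = 66×40 + 3122×9 + 315×12 = 2640 + 28098 + 3780 = 34518
Index = 45025 / 34518 × 100 = 130.4392

130.4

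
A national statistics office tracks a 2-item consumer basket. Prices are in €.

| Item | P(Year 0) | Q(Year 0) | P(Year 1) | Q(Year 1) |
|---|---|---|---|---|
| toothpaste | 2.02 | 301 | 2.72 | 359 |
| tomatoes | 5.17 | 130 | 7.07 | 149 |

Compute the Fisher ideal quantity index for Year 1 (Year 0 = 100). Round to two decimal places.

116.82

Laspeyres component (base-period weights):
ΣP(Year 0)Q(Year 1) = 2.02×359 + 5.17×149 = 725.18 + 770.33 = 1495.51
ΣP(Year 0)Q(Year 0) = 2.02×301 + 5.17×130 = 608.02 + 672.1 = 1280.12
L = 1495.51 / 1280.12 × 100 = 116.8258
Paasche component (current-period weights):
ΣP(Year 1)Q(Year 1) = 2.72×359 + 7.07×149 = 976.48 + 1053.43 = 2029.91
ΣP(Year 1)Q(Year 0) = 2.72×301 + 7.07×130 = 818.72 + 919.1 = 1737.82
P = 2029.91 / 1737.82 × 100 = 116.8078
Fisher = √(L × P) = √(116.8258 × 116.8078) = 116.8168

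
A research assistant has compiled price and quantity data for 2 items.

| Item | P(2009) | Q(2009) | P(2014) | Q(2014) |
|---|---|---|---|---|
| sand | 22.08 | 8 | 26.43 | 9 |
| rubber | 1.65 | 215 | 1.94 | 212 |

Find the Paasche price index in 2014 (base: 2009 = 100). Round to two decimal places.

118.35

Paasche price index uses current-period quantities as weights.
ΣP(2014)·Q(2014) = 26.43×9 + 1.94×212 = 237.87 + 411.28 = 649.15
ΣP(2009)·Q(2014) = 22.08×9 + 1.65×212 = 198.72 + 349.8 = 548.52
Index = 649.15 / 548.52 × 100 = 118.3457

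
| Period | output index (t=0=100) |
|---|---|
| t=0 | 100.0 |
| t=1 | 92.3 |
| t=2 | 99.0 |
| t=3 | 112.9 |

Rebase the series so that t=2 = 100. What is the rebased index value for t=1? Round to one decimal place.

93.2

Rebased(t=1) = 92.3 / 99.0 × 100 = 93.2323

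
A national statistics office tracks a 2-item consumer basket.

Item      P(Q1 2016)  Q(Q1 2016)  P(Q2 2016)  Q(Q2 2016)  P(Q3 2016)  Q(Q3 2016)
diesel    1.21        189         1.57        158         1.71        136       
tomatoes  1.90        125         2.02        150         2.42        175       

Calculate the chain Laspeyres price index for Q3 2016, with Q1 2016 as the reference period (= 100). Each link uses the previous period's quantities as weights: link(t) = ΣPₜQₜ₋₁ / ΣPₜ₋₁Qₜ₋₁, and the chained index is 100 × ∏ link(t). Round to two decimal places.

135.37

Link Q1 2016→Q2 2016:
ΣP(Q2 2016)Q(Q1 2016) = 1.57×189 + 2.02×125 = 296.73 + 252.5 = 549.23
ΣP(Q1 2016)Q(Q1 2016) = 1.21×189 + 1.90×125 = 228.69 + 237.5 = 466.19
link = 549.23/466.19 = 1.178125
Link Q2 2016→Q3 2016:
ΣP(Q3 2016)Q(Q2 2016) = 1.71×158 + 2.42×150 = 270.18 + 363 = 633.18
ΣP(Q2 2016)Q(Q2 2016) = 1.57×158 + 2.02×150 = 248.06 + 303 = 551.06
link = 633.18/551.06 = 1.149022
Chained index = 100 × 1.178125 × 1.149022 = 135.3691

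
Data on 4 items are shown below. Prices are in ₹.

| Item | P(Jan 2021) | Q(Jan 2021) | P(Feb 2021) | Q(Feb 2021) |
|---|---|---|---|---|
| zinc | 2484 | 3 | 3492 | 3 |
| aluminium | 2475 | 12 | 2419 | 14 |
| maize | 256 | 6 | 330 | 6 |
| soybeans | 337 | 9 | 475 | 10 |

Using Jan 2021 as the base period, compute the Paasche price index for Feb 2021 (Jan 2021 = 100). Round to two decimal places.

Paasche price index uses current-period quantities as weights.
ΣP(Feb 2021)·Q(Feb 2021) = 3492×3 + 2419×14 + 330×6 + 475×10 = 10476 + 33866 + 1980 + 4750 = 51072
ΣP(Jan 2021)·Q(Feb 2021) = 2484×3 + 2475×14 + 256×6 + 337×10 = 7452 + 34650 + 1536 + 3370 = 47008
Index = 51072 / 47008 × 100 = 108.6453

108.65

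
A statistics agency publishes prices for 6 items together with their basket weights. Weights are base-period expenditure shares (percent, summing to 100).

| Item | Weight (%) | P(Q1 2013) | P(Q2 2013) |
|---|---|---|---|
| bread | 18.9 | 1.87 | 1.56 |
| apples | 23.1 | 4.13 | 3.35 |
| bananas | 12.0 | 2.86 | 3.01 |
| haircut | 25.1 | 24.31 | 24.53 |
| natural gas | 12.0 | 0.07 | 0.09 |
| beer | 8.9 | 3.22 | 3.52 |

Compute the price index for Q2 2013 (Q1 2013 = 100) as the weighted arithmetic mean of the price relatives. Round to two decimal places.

97.62

bread: 18.9 × (1.56/1.87) = 18.9 × 0.834225 = 15.7668
apples: 23.1 × (3.35/4.13) = 23.1 × 0.811138 = 18.7373
bananas: 12.0 × (3.01/2.86) = 12.0 × 1.052448 = 12.6294
haircut: 25.1 × (24.53/24.31) = 25.1 × 1.009050 = 25.3271
natural gas: 12.0 × (0.09/0.07) = 12.0 × 1.285714 = 15.4286
beer: 8.9 × (3.52/3.22) = 8.9 × 1.093168 = 9.7292
Index = Σ wᵢ·(p₁ᵢ/p₀ᵢ) = 15.7668 + 18.7373 + 12.6294 + 25.3271 + 15.4286 + 9.7292 = 97.6184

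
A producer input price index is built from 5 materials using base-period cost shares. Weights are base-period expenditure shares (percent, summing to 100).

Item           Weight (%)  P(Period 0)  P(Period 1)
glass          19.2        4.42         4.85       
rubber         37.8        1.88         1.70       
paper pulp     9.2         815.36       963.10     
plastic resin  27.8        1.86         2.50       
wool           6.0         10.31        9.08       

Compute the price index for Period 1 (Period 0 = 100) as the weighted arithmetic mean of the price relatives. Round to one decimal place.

glass: 19.2 × (4.85/4.42) = 19.2 × 1.097285 = 21.0679
rubber: 37.8 × (1.70/1.88) = 37.8 × 0.904255 = 34.1809
paper pulp: 9.2 × (963.10/815.36) = 9.2 × 1.181196 = 10.8670
plastic resin: 27.8 × (2.50/1.86) = 27.8 × 1.344086 = 37.3656
wool: 6.0 × (9.08/10.31) = 6.0 × 0.880698 = 5.2842
Index = Σ wᵢ·(p₁ᵢ/p₀ᵢ) = 21.0679 + 34.1809 + 10.8670 + 37.3656 + 5.2842 = 108.7655

108.8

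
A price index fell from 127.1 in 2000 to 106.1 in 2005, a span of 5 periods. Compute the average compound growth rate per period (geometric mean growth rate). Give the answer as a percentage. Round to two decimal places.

-3.55%

Growth factor = (106.1/127.1)^(1/5) = (0.834776)^(1/5) = 0.964526
Growth rate = 0.964526 − 1 = -0.035474 = -3.5474%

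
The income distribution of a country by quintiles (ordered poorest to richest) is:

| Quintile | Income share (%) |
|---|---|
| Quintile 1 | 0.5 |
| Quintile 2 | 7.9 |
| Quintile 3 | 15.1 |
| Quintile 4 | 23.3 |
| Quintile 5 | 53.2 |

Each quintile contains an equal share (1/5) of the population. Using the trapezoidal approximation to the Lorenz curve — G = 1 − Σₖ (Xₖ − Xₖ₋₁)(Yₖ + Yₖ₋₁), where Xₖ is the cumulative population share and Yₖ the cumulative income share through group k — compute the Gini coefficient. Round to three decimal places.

0.483

Cumulative income shares Yₖ: 0.0050, 0.0840, 0.2350, 0.4680, 1.0000
Σ (Xₖ−Xₖ₋₁)(Yₖ+Yₖ₋₁) = (1/5)(0.0050+0.0000) + (1/5)(0.0840+0.0050) + (1/5)(0.2350+0.0840) + (1/5)(0.4680+0.2350) + (1/5)(1.0000+0.4680)
  = 0.0010 + 0.0178 + 0.0638 + 0.1406 + 0.2936 = 0.5168
G = 1 − 0.5168 = 0.4832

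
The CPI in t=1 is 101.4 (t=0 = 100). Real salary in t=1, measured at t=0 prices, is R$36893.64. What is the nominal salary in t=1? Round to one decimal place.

Nominal = Real × (Index/100) = 36893.64 × (101.4/100)
        = 36893.64 × 1.014 = 37410.1510

37410.2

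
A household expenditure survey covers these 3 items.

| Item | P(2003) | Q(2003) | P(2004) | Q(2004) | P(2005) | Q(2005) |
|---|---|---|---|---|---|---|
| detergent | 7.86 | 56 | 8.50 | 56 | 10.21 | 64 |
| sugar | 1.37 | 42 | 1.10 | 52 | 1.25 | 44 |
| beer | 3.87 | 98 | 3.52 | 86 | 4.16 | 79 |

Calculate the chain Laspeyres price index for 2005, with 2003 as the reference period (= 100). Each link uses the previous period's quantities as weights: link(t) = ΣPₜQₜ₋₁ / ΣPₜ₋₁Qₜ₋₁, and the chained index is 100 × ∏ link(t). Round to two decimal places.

Link 2003→2004:
ΣP(2004)Q(2003) = 8.50×56 + 1.10×42 + 3.52×98 = 476 + 46.2 + 344.96 = 867.16
ΣP(2003)Q(2003) = 7.86×56 + 1.37×42 + 3.87×98 = 440.16 + 57.54 + 379.26 = 876.96
link = 867.16/876.96 = 0.988825
Link 2004→2005:
ΣP(2005)Q(2004) = 10.21×56 + 1.25×52 + 4.16×86 = 571.76 + 65 + 357.76 = 994.52
ΣP(2004)Q(2004) = 8.50×56 + 1.10×52 + 3.52×86 = 476 + 57.2 + 302.72 = 835.92
link = 994.52/835.92 = 1.189731
Chained index = 100 × 0.988825 × 1.189731 = 117.6436

117.64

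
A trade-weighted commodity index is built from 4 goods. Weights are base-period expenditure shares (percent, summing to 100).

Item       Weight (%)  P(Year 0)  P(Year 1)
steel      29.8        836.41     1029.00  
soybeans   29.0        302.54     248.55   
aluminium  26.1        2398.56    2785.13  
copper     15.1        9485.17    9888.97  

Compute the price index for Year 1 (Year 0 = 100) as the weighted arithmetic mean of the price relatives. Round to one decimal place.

106.5

steel: 29.8 × (1029.00/836.41) = 29.8 × 1.230258 = 36.6617
soybeans: 29.0 × (248.55/302.54) = 29.0 × 0.821544 = 23.8248
aluminium: 26.1 × (2785.13/2398.56) = 26.1 × 1.161168 = 30.3065
copper: 15.1 × (9888.97/9485.17) = 15.1 × 1.042572 = 15.7428
Index = Σ wᵢ·(p₁ᵢ/p₀ᵢ) = 36.6617 + 23.8248 + 30.3065 + 15.7428 = 106.5358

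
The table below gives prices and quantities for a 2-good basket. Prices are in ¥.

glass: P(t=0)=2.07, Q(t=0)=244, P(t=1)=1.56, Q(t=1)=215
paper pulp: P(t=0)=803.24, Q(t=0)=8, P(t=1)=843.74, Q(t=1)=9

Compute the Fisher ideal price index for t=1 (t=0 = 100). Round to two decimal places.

Laspeyres component (base-period weights):
ΣP(t=1)Q(t=0) = 1.56×244 + 843.74×8 = 380.64 + 6749.92 = 7130.56
ΣP(t=0)Q(t=0) = 2.07×244 + 803.24×8 = 505.08 + 6425.92 = 6931
L = 7130.56 / 6931 × 100 = 102.8792
Paasche component (current-period weights):
ΣP(t=1)Q(t=1) = 1.56×215 + 843.74×9 = 335.4 + 7593.66 = 7929.06
ΣP(t=0)Q(t=1) = 2.07×215 + 803.24×9 = 445.05 + 7229.16 = 7674.21
P = 7929.06 / 7674.21 × 100 = 103.3209
Fisher = √(L × P) = √(102.8792 × 103.3209) = 103.0998

103.10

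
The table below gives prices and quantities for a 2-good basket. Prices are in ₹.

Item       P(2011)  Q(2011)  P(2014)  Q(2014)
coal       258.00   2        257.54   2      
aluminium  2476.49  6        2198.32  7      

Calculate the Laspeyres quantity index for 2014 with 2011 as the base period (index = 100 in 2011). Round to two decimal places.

116.11

Laspeyres quantity index uses base-period prices as weights.
ΣP(2011)·Q(2014) = 258.00×2 + 2476.49×7 = 516 + 17335.43 = 17851.43
ΣP(2011)·Q(2011) = 258.00×2 + 2476.49×6 = 516 + 14858.94 = 15374.94
Index = 17851.43 / 15374.94 × 100 = 116.1073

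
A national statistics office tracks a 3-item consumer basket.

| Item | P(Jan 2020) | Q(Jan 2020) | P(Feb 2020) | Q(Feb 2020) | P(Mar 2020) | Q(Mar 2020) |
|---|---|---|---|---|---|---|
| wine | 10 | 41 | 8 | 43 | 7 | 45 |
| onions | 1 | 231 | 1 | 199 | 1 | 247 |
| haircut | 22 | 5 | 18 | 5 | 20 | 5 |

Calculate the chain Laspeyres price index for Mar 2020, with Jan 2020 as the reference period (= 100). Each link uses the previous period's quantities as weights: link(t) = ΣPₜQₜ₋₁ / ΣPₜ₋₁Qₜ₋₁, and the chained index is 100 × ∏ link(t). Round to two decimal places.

81.91

Link Jan 2020→Feb 2020:
ΣP(Feb 2020)Q(Jan 2020) = 8×41 + 1×231 + 18×5 = 328 + 231 + 90 = 649
ΣP(Jan 2020)Q(Jan 2020) = 10×41 + 1×231 + 22×5 = 410 + 231 + 110 = 751
link = 649/751 = 0.864181
Link Feb 2020→Mar 2020:
ΣP(Mar 2020)Q(Feb 2020) = 7×43 + 1×199 + 20×5 = 301 + 199 + 100 = 600
ΣP(Feb 2020)Q(Feb 2020) = 8×43 + 1×199 + 18×5 = 344 + 199 + 90 = 633
link = 600/633 = 0.947867
Chained index = 100 × 0.864181 × 0.947867 = 81.9129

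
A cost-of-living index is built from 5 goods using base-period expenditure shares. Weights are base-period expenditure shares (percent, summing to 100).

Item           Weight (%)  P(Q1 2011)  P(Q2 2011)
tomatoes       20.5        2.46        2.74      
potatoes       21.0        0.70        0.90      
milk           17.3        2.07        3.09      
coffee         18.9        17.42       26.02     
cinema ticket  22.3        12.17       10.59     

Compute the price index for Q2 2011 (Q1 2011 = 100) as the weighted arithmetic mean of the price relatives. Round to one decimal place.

tomatoes: 20.5 × (2.74/2.46) = 20.5 × 1.113821 = 22.8333
potatoes: 21.0 × (0.90/0.70) = 21.0 × 1.285714 = 27.0000
milk: 17.3 × (3.09/2.07) = 17.3 × 1.492754 = 25.8246
coffee: 18.9 × (26.02/17.42) = 18.9 × 1.493685 = 28.2307
cinema ticket: 22.3 × (10.59/12.17) = 22.3 × 0.870173 = 19.4048
Index = Σ wᵢ·(p₁ᵢ/p₀ᵢ) = 22.8333 + 27.0000 + 25.8246 + 28.2307 + 19.4048 = 123.2935

123.3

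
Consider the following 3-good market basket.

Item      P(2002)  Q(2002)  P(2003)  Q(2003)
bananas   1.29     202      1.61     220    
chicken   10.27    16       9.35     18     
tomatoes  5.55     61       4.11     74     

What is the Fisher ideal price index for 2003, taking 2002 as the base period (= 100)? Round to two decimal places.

Laspeyres component (base-period weights):
ΣP(2003)Q(2002) = 1.61×202 + 9.35×16 + 4.11×61 = 325.22 + 149.6 + 250.71 = 725.53
ΣP(2002)Q(2002) = 1.29×202 + 10.27×16 + 5.55×61 = 260.58 + 164.32 + 338.55 = 763.45
L = 725.53 / 763.45 × 100 = 95.0331
Paasche component (current-period weights):
ΣP(2003)Q(2003) = 1.61×220 + 9.35×18 + 4.11×74 = 354.2 + 168.3 + 304.14 = 826.64
ΣP(2002)Q(2003) = 1.29×220 + 10.27×18 + 5.55×74 = 283.8 + 184.86 + 410.7 = 879.36
P = 826.64 / 879.36 × 100 = 94.0047
Fisher = √(L × P) = √(95.0331 × 94.0047) = 94.5175

94.52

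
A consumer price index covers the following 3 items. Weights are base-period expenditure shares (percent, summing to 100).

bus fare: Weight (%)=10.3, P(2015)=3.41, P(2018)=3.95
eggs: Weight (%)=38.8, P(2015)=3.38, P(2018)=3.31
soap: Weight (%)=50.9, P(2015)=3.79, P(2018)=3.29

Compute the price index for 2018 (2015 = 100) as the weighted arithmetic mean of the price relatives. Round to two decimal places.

94.11

bus fare: 10.3 × (3.95/3.41) = 10.3 × 1.158358 = 11.9311
eggs: 38.8 × (3.31/3.38) = 38.8 × 0.979290 = 37.9964
soap: 50.9 × (3.29/3.79) = 50.9 × 0.868074 = 44.1850
Index = Σ wᵢ·(p₁ᵢ/p₀ᵢ) = 11.9311 + 37.9964 + 44.1850 = 94.1125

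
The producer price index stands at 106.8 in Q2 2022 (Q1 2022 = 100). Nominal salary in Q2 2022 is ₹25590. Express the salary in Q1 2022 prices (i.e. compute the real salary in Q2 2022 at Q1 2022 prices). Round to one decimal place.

23960.7

Real = Nominal ÷ (Index/100) = 25590 ÷ (106.8/100)
     = 25590 ÷ 1.068 = 23960.6742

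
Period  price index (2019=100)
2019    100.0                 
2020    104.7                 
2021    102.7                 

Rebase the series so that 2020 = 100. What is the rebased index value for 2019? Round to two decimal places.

Rebased(2019) = 100.0 / 104.7 × 100 = 95.5110

95.51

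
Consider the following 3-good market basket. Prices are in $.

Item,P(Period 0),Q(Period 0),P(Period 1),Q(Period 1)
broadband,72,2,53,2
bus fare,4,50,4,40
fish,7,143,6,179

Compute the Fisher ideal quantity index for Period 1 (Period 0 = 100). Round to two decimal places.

115.44

Laspeyres component (base-period weights):
ΣP(Period 0)Q(Period 1) = 72×2 + 4×40 + 7×179 = 144 + 160 + 1253 = 1557
ΣP(Period 0)Q(Period 0) = 72×2 + 4×50 + 7×143 = 144 + 200 + 1001 = 1345
L = 1557 / 1345 × 100 = 115.7621
Paasche component (current-period weights):
ΣP(Period 1)Q(Period 1) = 53×2 + 4×40 + 6×179 = 106 + 160 + 1074 = 1340
ΣP(Period 1)Q(Period 0) = 53×2 + 4×50 + 6×143 = 106 + 200 + 858 = 1164
P = 1340 / 1164 × 100 = 115.1203
Fisher = √(L × P) = √(115.7621 × 115.1203) = 115.4407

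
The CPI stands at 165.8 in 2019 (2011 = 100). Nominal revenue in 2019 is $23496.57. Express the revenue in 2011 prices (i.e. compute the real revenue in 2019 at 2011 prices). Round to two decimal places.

Real = Nominal ÷ (Index/100) = 23496.57 ÷ (165.8/100)
     = 23496.57 ÷ 1.658 = 14171.6345

14171.63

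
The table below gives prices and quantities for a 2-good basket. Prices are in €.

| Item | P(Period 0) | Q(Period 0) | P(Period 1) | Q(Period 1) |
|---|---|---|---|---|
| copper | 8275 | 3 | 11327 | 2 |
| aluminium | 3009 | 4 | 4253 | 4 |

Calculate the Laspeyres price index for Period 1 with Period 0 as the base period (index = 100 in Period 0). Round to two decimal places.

Laspeyres price index uses base-period quantities as weights.
ΣP(Period 1)·Q(Period 0) = 11327×3 + 4253×4 = 33981 + 17012 = 50993
ΣP(Period 0)·Q(Period 0) = 8275×3 + 3009×4 = 24825 + 12036 = 36861
Index = 50993 / 36861 × 100 = 138.3386

138.34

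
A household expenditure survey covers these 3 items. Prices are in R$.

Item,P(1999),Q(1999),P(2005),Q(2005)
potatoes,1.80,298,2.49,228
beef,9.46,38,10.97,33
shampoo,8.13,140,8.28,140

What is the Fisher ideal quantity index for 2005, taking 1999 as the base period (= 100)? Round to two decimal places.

90.79

Laspeyres component (base-period weights):
ΣP(1999)Q(2005) = 1.80×228 + 9.46×33 + 8.13×140 = 410.4 + 312.18 + 1138.2 = 1860.78
ΣP(1999)Q(1999) = 1.80×298 + 9.46×38 + 8.13×140 = 536.4 + 359.48 + 1138.2 = 2034.08
L = 1860.78 / 2034.08 × 100 = 91.4802
Paasche component (current-period weights):
ΣP(2005)Q(2005) = 2.49×228 + 10.97×33 + 8.28×140 = 567.72 + 362.01 + 1159.2 = 2088.93
ΣP(2005)Q(1999) = 2.49×298 + 10.97×38 + 8.28×140 = 742.02 + 416.86 + 1159.2 = 2318.08
P = 2088.93 / 2318.08 × 100 = 90.1147
Fisher = √(L × P) = √(91.4802 × 90.1147) = 90.7949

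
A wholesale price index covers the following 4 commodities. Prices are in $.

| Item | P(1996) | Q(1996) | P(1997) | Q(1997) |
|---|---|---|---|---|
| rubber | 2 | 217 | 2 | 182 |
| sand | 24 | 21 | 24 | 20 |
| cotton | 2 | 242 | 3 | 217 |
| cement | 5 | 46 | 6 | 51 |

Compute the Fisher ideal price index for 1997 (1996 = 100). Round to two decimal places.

Laspeyres component (base-period weights):
ΣP(1997)Q(1996) = 2×217 + 24×21 + 3×242 + 6×46 = 434 + 504 + 726 + 276 = 1940
ΣP(1996)Q(1996) = 2×217 + 24×21 + 2×242 + 5×46 = 434 + 504 + 484 + 230 = 1652
L = 1940 / 1652 × 100 = 117.4334
Paasche component (current-period weights):
ΣP(1997)Q(1997) = 2×182 + 24×20 + 3×217 + 6×51 = 364 + 480 + 651 + 306 = 1801
ΣP(1996)Q(1997) = 2×182 + 24×20 + 2×217 + 5×51 = 364 + 480 + 434 + 255 = 1533
P = 1801 / 1533 × 100 = 117.4821
Fisher = √(L × P) = √(117.4334 × 117.4821) = 117.4577

117.46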